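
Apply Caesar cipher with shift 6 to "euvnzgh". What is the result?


Caesar cipher: shift "euvnzgh" by 6
  'e' (pos 4) + 6 = pos 10 = 'k'
  'u' (pos 20) + 6 = pos 0 = 'a'
  'v' (pos 21) + 6 = pos 1 = 'b'
  'n' (pos 13) + 6 = pos 19 = 't'
  'z' (pos 25) + 6 = pos 5 = 'f'
  'g' (pos 6) + 6 = pos 12 = 'm'
  'h' (pos 7) + 6 = pos 13 = 'n'
Result: kabtfmn

kabtfmn


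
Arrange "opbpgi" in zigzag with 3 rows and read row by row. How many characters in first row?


Zigzag "opbpgi" into 3 rows:
Placing characters:
  'o' => row 0
  'p' => row 1
  'b' => row 2
  'p' => row 1
  'g' => row 0
  'i' => row 1
Rows:
  Row 0: "og"
  Row 1: "ppi"
  Row 2: "b"
First row length: 2

2


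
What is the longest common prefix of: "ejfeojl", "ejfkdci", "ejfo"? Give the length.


Words: ejfeojl, ejfkdci, ejfo
  Position 0: all 'e' => match
  Position 1: all 'j' => match
  Position 2: all 'f' => match
  Position 3: ('e', 'k', 'o') => mismatch, stop
LCP = "ejf" (length 3)

3


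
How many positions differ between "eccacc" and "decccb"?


Comparing "eccacc" and "decccb" position by position:
  Position 0: 'e' vs 'd' => DIFFER
  Position 1: 'c' vs 'e' => DIFFER
  Position 2: 'c' vs 'c' => same
  Position 3: 'a' vs 'c' => DIFFER
  Position 4: 'c' vs 'c' => same
  Position 5: 'c' vs 'b' => DIFFER
Positions that differ: 4

4


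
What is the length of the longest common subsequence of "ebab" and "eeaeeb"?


LCS of "ebab" and "eeaeeb"
DP table:
           e    e    a    e    e    b
      0    0    0    0    0    0    0
  e   0    1    1    1    1    1    1
  b   0    1    1    1    1    1    2
  a   0    1    1    2    2    2    2
  b   0    1    1    2    2    2    3
LCS length = dp[4][6] = 3

3


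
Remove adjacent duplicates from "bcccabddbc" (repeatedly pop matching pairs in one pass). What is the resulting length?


Input: bcccabddbc
Stack-based adjacent duplicate removal:
  Read 'b': push. Stack: b
  Read 'c': push. Stack: bc
  Read 'c': matches stack top 'c' => pop. Stack: b
  Read 'c': push. Stack: bc
  Read 'a': push. Stack: bca
  Read 'b': push. Stack: bcab
  Read 'd': push. Stack: bcabd
  Read 'd': matches stack top 'd' => pop. Stack: bcab
  Read 'b': matches stack top 'b' => pop. Stack: bca
  Read 'c': push. Stack: bcac
Final stack: "bcac" (length 4)

4


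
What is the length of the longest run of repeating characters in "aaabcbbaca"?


Input: "aaabcbbaca"
Scanning for longest run:
  Position 1 ('a'): continues run of 'a', length=2
  Position 2 ('a'): continues run of 'a', length=3
  Position 3 ('b'): new char, reset run to 1
  Position 4 ('c'): new char, reset run to 1
  Position 5 ('b'): new char, reset run to 1
  Position 6 ('b'): continues run of 'b', length=2
  Position 7 ('a'): new char, reset run to 1
  Position 8 ('c'): new char, reset run to 1
  Position 9 ('a'): new char, reset run to 1
Longest run: 'a' with length 3

3


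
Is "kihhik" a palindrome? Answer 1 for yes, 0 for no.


Input: kihhik
Reversed: kihhik
  Compare pos 0 ('k') with pos 5 ('k'): match
  Compare pos 1 ('i') with pos 4 ('i'): match
  Compare pos 2 ('h') with pos 3 ('h'): match
Result: palindrome

1


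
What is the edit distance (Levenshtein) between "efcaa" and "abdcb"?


Computing edit distance: "efcaa" -> "abdcb"
DP table:
           a    b    d    c    b
      0    1    2    3    4    5
  e   1    1    2    3    4    5
  f   2    2    2    3    4    5
  c   3    3    3    3    3    4
  a   4    3    4    4    4    4
  a   5    4    4    5    5    5
Edit distance = dp[5][5] = 5

5


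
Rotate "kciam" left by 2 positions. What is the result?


Input: "kciam", rotate left by 2
First 2 characters: "kc"
Remaining characters: "iam"
Concatenate remaining + first: "iam" + "kc" = "iamkc"

iamkc


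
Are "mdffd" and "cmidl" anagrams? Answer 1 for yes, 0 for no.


Strings: "mdffd", "cmidl"
Sorted first:  ddffm
Sorted second: cdilm
Differ at position 0: 'd' vs 'c' => not anagrams

0


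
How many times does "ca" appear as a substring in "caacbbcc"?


Searching for "ca" in "caacbbcc"
Scanning each position:
  Position 0: "ca" => MATCH
  Position 1: "aa" => no
  Position 2: "ac" => no
  Position 3: "cb" => no
  Position 4: "bb" => no
  Position 5: "bc" => no
  Position 6: "cc" => no
Total occurrences: 1

1


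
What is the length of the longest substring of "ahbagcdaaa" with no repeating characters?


Input: "ahbagcdaaa"
Sliding window (track last position of each char):
  Position 0 ('a'): window [0,0] length 1 -- new best
  Position 1 ('h'): window [0,1] length 2 -- new best
  Position 2 ('b'): window [0,2] length 3 -- new best
  Position 3 ('a'): repeat (last at 0), move window start to 1
  Position 3 ('a'): window [1,3] length 3
  Position 4 ('g'): window [1,4] length 4 -- new best
  Position 5 ('c'): window [1,5] length 5 -- new best
  Position 6 ('d'): window [1,6] length 6 -- new best
  Position 7 ('a'): repeat (last at 3), move window start to 4
  Position 7 ('a'): window [4,7] length 4
  Position 8 ('a'): repeat (last at 7), move window start to 8
  Position 8 ('a'): window [8,8] length 1
  Position 9 ('a'): repeat (last at 8), move window start to 9
  Position 9 ('a'): window [9,9] length 1
Longest substring with no repeats: "hbagcd" with length 6

6


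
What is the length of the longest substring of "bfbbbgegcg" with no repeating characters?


Input: "bfbbbgegcg"
Sliding window (track last position of each char):
  Position 0 ('b'): window [0,0] length 1 -- new best
  Position 1 ('f'): window [0,1] length 2 -- new best
  Position 2 ('b'): repeat (last at 0), move window start to 1
  Position 2 ('b'): window [1,2] length 2
  Position 3 ('b'): repeat (last at 2), move window start to 3
  Position 3 ('b'): window [3,3] length 1
  Position 4 ('b'): repeat (last at 3), move window start to 4
  Position 4 ('b'): window [4,4] length 1
  Position 5 ('g'): window [4,5] length 2
  Position 6 ('e'): window [4,6] length 3 -- new best
  Position 7 ('g'): repeat (last at 5), move window start to 6
  Position 7 ('g'): window [6,7] length 2
  Position 8 ('c'): window [6,8] length 3
  Position 9 ('g'): repeat (last at 7), move window start to 8
  Position 9 ('g'): window [8,9] length 2
Longest substring with no repeats: "bge" with length 3

3


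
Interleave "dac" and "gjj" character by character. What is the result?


Interleaving "dac" and "gjj":
  Position 0: 'd' from first, 'g' from second => "dg"
  Position 1: 'a' from first, 'j' from second => "aj"
  Position 2: 'c' from first, 'j' from second => "cj"
Result: dgajcj

dgajcj


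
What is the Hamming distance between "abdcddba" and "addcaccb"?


Comparing "abdcddba" and "addcaccb" position by position:
  Position 0: 'a' vs 'a' => same
  Position 1: 'b' vs 'd' => differ
  Position 2: 'd' vs 'd' => same
  Position 3: 'c' vs 'c' => same
  Position 4: 'd' vs 'a' => differ
  Position 5: 'd' vs 'c' => differ
  Position 6: 'b' vs 'c' => differ
  Position 7: 'a' vs 'b' => differ
Total differences (Hamming distance): 5

5


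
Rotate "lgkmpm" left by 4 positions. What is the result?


Input: "lgkmpm", rotate left by 4
First 4 characters: "lgkm"
Remaining characters: "pm"
Concatenate remaining + first: "pm" + "lgkm" = "pmlgkm"

pmlgkm


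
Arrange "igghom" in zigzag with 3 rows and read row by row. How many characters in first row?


Zigzag "igghom" into 3 rows:
Placing characters:
  'i' => row 0
  'g' => row 1
  'g' => row 2
  'h' => row 1
  'o' => row 0
  'm' => row 1
Rows:
  Row 0: "io"
  Row 1: "ghm"
  Row 2: "g"
First row length: 2

2


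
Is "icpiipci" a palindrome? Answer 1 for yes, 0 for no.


Input: icpiipci
Reversed: icpiipci
  Compare pos 0 ('i') with pos 7 ('i'): match
  Compare pos 1 ('c') with pos 6 ('c'): match
  Compare pos 2 ('p') with pos 5 ('p'): match
  Compare pos 3 ('i') with pos 4 ('i'): match
Result: palindrome

1


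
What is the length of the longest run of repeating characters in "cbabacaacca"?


Input: "cbabacaacca"
Scanning for longest run:
  Position 1 ('b'): new char, reset run to 1
  Position 2 ('a'): new char, reset run to 1
  Position 3 ('b'): new char, reset run to 1
  Position 4 ('a'): new char, reset run to 1
  Position 5 ('c'): new char, reset run to 1
  Position 6 ('a'): new char, reset run to 1
  Position 7 ('a'): continues run of 'a', length=2
  Position 8 ('c'): new char, reset run to 1
  Position 9 ('c'): continues run of 'c', length=2
  Position 10 ('a'): new char, reset run to 1
Longest run: 'a' with length 2

2


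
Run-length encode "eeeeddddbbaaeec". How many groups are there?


Input: eeeeddddbbaaeec
Scanning for consecutive runs:
  Group 1: 'e' x 4 (positions 0-3)
  Group 2: 'd' x 4 (positions 4-7)
  Group 3: 'b' x 2 (positions 8-9)
  Group 4: 'a' x 2 (positions 10-11)
  Group 5: 'e' x 2 (positions 12-13)
  Group 6: 'c' x 1 (positions 14-14)
Total groups: 6

6


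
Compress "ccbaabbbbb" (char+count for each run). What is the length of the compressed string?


Input: ccbaabbbbb
Runs:
  'c' x 2 => "c2"
  'b' x 1 => "b1"
  'a' x 2 => "a2"
  'b' x 5 => "b5"
Compressed: "c2b1a2b5"
Compressed length: 8

8


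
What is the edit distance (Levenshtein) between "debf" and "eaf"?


Computing edit distance: "debf" -> "eaf"
DP table:
           e    a    f
      0    1    2    3
  d   1    1    2    3
  e   2    1    2    3
  b   3    2    2    3
  f   4    3    3    2
Edit distance = dp[4][3] = 2

2


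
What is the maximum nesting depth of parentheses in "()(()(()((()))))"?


Input: "()(()(()((()))))"
Tracking depth:
  Position 0 '(': depth becomes 1
  Position 1 ')': depth becomes 0
  Position 2 '(': depth becomes 1
  Position 3 '(': depth becomes 2
  Position 4 ')': depth becomes 1
  Position 5 '(': depth becomes 2
  Position 6 '(': depth becomes 3
  Position 7 ')': depth becomes 2
  Position 8 '(': depth becomes 3
  Position 9 '(': depth becomes 4
  Position 10 '(': depth becomes 5
  Position 11 ')': depth becomes 4
  Position 12 ')': depth becomes 3
  Position 13 ')': depth becomes 2
  Position 14 ')': depth becomes 1
  Position 15 ')': depth becomes 0
Maximum depth reached: 5

5


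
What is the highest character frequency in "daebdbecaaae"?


Input: daebdbecaaae
Character counts:
  'a': 4
  'b': 2
  'c': 1
  'd': 2
  'e': 3
Maximum frequency: 4

4


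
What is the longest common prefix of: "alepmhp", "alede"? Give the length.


Words: alepmhp, alede
  Position 0: all 'a' => match
  Position 1: all 'l' => match
  Position 2: all 'e' => match
  Position 3: ('p', 'd') => mismatch, stop
LCP = "ale" (length 3)

3


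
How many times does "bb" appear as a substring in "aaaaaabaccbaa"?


Searching for "bb" in "aaaaaabaccbaa"
Scanning each position:
  Position 0: "aa" => no
  Position 1: "aa" => no
  Position 2: "aa" => no
  Position 3: "aa" => no
  Position 4: "aa" => no
  Position 5: "ab" => no
  Position 6: "ba" => no
  Position 7: "ac" => no
  Position 8: "cc" => no
  Position 9: "cb" => no
  Position 10: "ba" => no
  Position 11: "aa" => no
Total occurrences: 0

0


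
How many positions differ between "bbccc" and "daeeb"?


Comparing "bbccc" and "daeeb" position by position:
  Position 0: 'b' vs 'd' => DIFFER
  Position 1: 'b' vs 'a' => DIFFER
  Position 2: 'c' vs 'e' => DIFFER
  Position 3: 'c' vs 'e' => DIFFER
  Position 4: 'c' vs 'b' => DIFFER
Positions that differ: 5

5


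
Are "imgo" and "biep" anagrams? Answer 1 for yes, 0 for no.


Strings: "imgo", "biep"
Sorted first:  gimo
Sorted second: beip
Differ at position 0: 'g' vs 'b' => not anagrams

0


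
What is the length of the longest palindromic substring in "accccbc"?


Input: "accccbc"
Checking substrings for palindromes:
  [1:5] "cccc" (len 4) => palindrome
  [1:4] "ccc" (len 3) => palindrome
  [2:5] "ccc" (len 3) => palindrome
  [4:7] "cbc" (len 3) => palindrome
  [1:3] "cc" (len 2) => palindrome
  [2:4] "cc" (len 2) => palindrome
Longest palindromic substring: "cccc" with length 4

4


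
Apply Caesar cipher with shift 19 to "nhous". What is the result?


Caesar cipher: shift "nhous" by 19
  'n' (pos 13) + 19 = pos 6 = 'g'
  'h' (pos 7) + 19 = pos 0 = 'a'
  'o' (pos 14) + 19 = pos 7 = 'h'
  'u' (pos 20) + 19 = pos 13 = 'n'
  's' (pos 18) + 19 = pos 11 = 'l'
Result: gahnl

gahnl


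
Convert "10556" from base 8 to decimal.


Input: "10556" in base 8
Positional expansion:
  Digit '1' (value 1) x 8^4 = 4096
  Digit '0' (value 0) x 8^3 = 0
  Digit '5' (value 5) x 8^2 = 320
  Digit '5' (value 5) x 8^1 = 40
  Digit '6' (value 6) x 8^0 = 6
Sum = 4462

4462


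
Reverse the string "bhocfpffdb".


Input: bhocfpffdb
Reading characters right to left:
  Position 9: 'b'
  Position 8: 'd'
  Position 7: 'f'
  Position 6: 'f'
  Position 5: 'p'
  Position 4: 'f'
  Position 3: 'c'
  Position 2: 'o'
  Position 1: 'h'
  Position 0: 'b'
Reversed: bdffpfcohb

bdffpfcohb


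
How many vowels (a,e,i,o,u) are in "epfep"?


Input: epfep
Checking each character:
  'e' at position 0: vowel (running total: 1)
  'p' at position 1: consonant
  'f' at position 2: consonant
  'e' at position 3: vowel (running total: 2)
  'p' at position 4: consonant
Total vowels: 2

2


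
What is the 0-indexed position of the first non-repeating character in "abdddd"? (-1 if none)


Input: abdddd
Character frequencies:
  'a': 1
  'b': 1
  'd': 4
Scanning left to right for freq == 1:
  Position 0 ('a'): unique! => answer = 0

0


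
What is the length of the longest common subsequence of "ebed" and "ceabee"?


LCS of "ebed" and "ceabee"
DP table:
           c    e    a    b    e    e
      0    0    0    0    0    0    0
  e   0    0    1    1    1    1    1
  b   0    0    1    1    2    2    2
  e   0    0    1    1    2    3    3
  d   0    0    1    1    2    3    3
LCS length = dp[4][6] = 3

3


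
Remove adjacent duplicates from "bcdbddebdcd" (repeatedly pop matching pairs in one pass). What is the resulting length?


Input: bcdbddebdcd
Stack-based adjacent duplicate removal:
  Read 'b': push. Stack: b
  Read 'c': push. Stack: bc
  Read 'd': push. Stack: bcd
  Read 'b': push. Stack: bcdb
  Read 'd': push. Stack: bcdbd
  Read 'd': matches stack top 'd' => pop. Stack: bcdb
  Read 'e': push. Stack: bcdbe
  Read 'b': push. Stack: bcdbeb
  Read 'd': push. Stack: bcdbebd
  Read 'c': push. Stack: bcdbebdc
  Read 'd': push. Stack: bcdbebdcd
Final stack: "bcdbebdcd" (length 9)

9


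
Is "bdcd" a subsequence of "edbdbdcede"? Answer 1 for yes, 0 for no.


Check if "bdcd" is a subsequence of "edbdbdcede"
Greedy scan:
  Position 0 ('e'): no match needed
  Position 1 ('d'): no match needed
  Position 2 ('b'): matches sub[0] = 'b'
  Position 3 ('d'): matches sub[1] = 'd'
  Position 4 ('b'): no match needed
  Position 5 ('d'): no match needed
  Position 6 ('c'): matches sub[2] = 'c'
  Position 7 ('e'): no match needed
  Position 8 ('d'): matches sub[3] = 'd'
  Position 9 ('e'): no match needed
All 4 characters matched => is a subsequence

1


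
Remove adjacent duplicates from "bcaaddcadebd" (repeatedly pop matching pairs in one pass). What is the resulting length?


Input: bcaaddcadebd
Stack-based adjacent duplicate removal:
  Read 'b': push. Stack: b
  Read 'c': push. Stack: bc
  Read 'a': push. Stack: bca
  Read 'a': matches stack top 'a' => pop. Stack: bc
  Read 'd': push. Stack: bcd
  Read 'd': matches stack top 'd' => pop. Stack: bc
  Read 'c': matches stack top 'c' => pop. Stack: b
  Read 'a': push. Stack: ba
  Read 'd': push. Stack: bad
  Read 'e': push. Stack: bade
  Read 'b': push. Stack: badeb
  Read 'd': push. Stack: badebd
Final stack: "badebd" (length 6)

6


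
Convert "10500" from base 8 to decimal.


Input: "10500" in base 8
Positional expansion:
  Digit '1' (value 1) x 8^4 = 4096
  Digit '0' (value 0) x 8^3 = 0
  Digit '5' (value 5) x 8^2 = 320
  Digit '0' (value 0) x 8^1 = 0
  Digit '0' (value 0) x 8^0 = 0
Sum = 4416

4416


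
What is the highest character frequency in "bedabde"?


Input: bedabde
Character counts:
  'a': 1
  'b': 2
  'd': 2
  'e': 2
Maximum frequency: 2

2


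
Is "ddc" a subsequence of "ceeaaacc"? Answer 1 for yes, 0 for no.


Check if "ddc" is a subsequence of "ceeaaacc"
Greedy scan:
  Position 0 ('c'): no match needed
  Position 1 ('e'): no match needed
  Position 2 ('e'): no match needed
  Position 3 ('a'): no match needed
  Position 4 ('a'): no match needed
  Position 5 ('a'): no match needed
  Position 6 ('c'): no match needed
  Position 7 ('c'): no match needed
Only matched 0/3 characters => not a subsequence

0


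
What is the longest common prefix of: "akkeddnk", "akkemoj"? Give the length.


Words: akkeddnk, akkemoj
  Position 0: all 'a' => match
  Position 1: all 'k' => match
  Position 2: all 'k' => match
  Position 3: all 'e' => match
  Position 4: ('d', 'm') => mismatch, stop
LCP = "akke" (length 4)

4


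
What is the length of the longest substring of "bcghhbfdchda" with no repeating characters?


Input: "bcghhbfdchda"
Sliding window (track last position of each char):
  Position 0 ('b'): window [0,0] length 1 -- new best
  Position 1 ('c'): window [0,1] length 2 -- new best
  Position 2 ('g'): window [0,2] length 3 -- new best
  Position 3 ('h'): window [0,3] length 4 -- new best
  Position 4 ('h'): repeat (last at 3), move window start to 4
  Position 4 ('h'): window [4,4] length 1
  Position 5 ('b'): window [4,5] length 2
  Position 6 ('f'): window [4,6] length 3
  Position 7 ('d'): window [4,7] length 4
  Position 8 ('c'): window [4,8] length 5 -- new best
  Position 9 ('h'): repeat (last at 4), move window start to 5
  Position 9 ('h'): window [5,9] length 5
  Position 10 ('d'): repeat (last at 7), move window start to 8
  Position 10 ('d'): window [8,10] length 3
  Position 11 ('a'): window [8,11] length 4
Longest substring with no repeats: "hbfdc" with length 5

5


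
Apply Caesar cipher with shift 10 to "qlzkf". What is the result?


Caesar cipher: shift "qlzkf" by 10
  'q' (pos 16) + 10 = pos 0 = 'a'
  'l' (pos 11) + 10 = pos 21 = 'v'
  'z' (pos 25) + 10 = pos 9 = 'j'
  'k' (pos 10) + 10 = pos 20 = 'u'
  'f' (pos 5) + 10 = pos 15 = 'p'
Result: avjup

avjup


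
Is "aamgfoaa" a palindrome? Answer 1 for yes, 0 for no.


Input: aamgfoaa
Reversed: aaofgmaa
  Compare pos 0 ('a') with pos 7 ('a'): match
  Compare pos 1 ('a') with pos 6 ('a'): match
  Compare pos 2 ('m') with pos 5 ('o'): MISMATCH
  Compare pos 3 ('g') with pos 4 ('f'): MISMATCH
Result: not a palindrome

0


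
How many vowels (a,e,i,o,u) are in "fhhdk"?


Input: fhhdk
Checking each character:
  'f' at position 0: consonant
  'h' at position 1: consonant
  'h' at position 2: consonant
  'd' at position 3: consonant
  'k' at position 4: consonant
Total vowels: 0

0


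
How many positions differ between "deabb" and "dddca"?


Comparing "deabb" and "dddca" position by position:
  Position 0: 'd' vs 'd' => same
  Position 1: 'e' vs 'd' => DIFFER
  Position 2: 'a' vs 'd' => DIFFER
  Position 3: 'b' vs 'c' => DIFFER
  Position 4: 'b' vs 'a' => DIFFER
Positions that differ: 4

4


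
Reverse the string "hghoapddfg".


Input: hghoapddfg
Reading characters right to left:
  Position 9: 'g'
  Position 8: 'f'
  Position 7: 'd'
  Position 6: 'd'
  Position 5: 'p'
  Position 4: 'a'
  Position 3: 'o'
  Position 2: 'h'
  Position 1: 'g'
  Position 0: 'h'
Reversed: gfddpaohgh

gfddpaohgh


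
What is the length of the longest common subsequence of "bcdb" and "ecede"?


LCS of "bcdb" and "ecede"
DP table:
           e    c    e    d    e
      0    0    0    0    0    0
  b   0    0    0    0    0    0
  c   0    0    1    1    1    1
  d   0    0    1    1    2    2
  b   0    0    1    1    2    2
LCS length = dp[4][5] = 2

2


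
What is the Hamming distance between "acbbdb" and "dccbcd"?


Comparing "acbbdb" and "dccbcd" position by position:
  Position 0: 'a' vs 'd' => differ
  Position 1: 'c' vs 'c' => same
  Position 2: 'b' vs 'c' => differ
  Position 3: 'b' vs 'b' => same
  Position 4: 'd' vs 'c' => differ
  Position 5: 'b' vs 'd' => differ
Total differences (Hamming distance): 4

4


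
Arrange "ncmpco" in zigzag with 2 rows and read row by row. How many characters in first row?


Zigzag "ncmpco" into 2 rows:
Placing characters:
  'n' => row 0
  'c' => row 1
  'm' => row 0
  'p' => row 1
  'c' => row 0
  'o' => row 1
Rows:
  Row 0: "nmc"
  Row 1: "cpo"
First row length: 3

3


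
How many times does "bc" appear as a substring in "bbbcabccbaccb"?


Searching for "bc" in "bbbcabccbaccb"
Scanning each position:
  Position 0: "bb" => no
  Position 1: "bb" => no
  Position 2: "bc" => MATCH
  Position 3: "ca" => no
  Position 4: "ab" => no
  Position 5: "bc" => MATCH
  Position 6: "cc" => no
  Position 7: "cb" => no
  Position 8: "ba" => no
  Position 9: "ac" => no
  Position 10: "cc" => no
  Position 11: "cb" => no
Total occurrences: 2

2


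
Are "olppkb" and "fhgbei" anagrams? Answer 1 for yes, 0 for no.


Strings: "olppkb", "fhgbei"
Sorted first:  bklopp
Sorted second: befghi
Differ at position 1: 'k' vs 'e' => not anagrams

0


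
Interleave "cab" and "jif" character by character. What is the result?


Interleaving "cab" and "jif":
  Position 0: 'c' from first, 'j' from second => "cj"
  Position 1: 'a' from first, 'i' from second => "ai"
  Position 2: 'b' from first, 'f' from second => "bf"
Result: cjaibf

cjaibf


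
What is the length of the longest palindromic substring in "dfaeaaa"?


Input: "dfaeaaa"
Checking substrings for palindromes:
  [2:5] "aea" (len 3) => palindrome
  [4:7] "aaa" (len 3) => palindrome
  [4:6] "aa" (len 2) => palindrome
  [5:7] "aa" (len 2) => palindrome
Longest palindromic substring: "aea" with length 3

3


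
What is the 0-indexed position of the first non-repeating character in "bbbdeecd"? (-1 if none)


Input: bbbdeecd
Character frequencies:
  'b': 3
  'c': 1
  'd': 2
  'e': 2
Scanning left to right for freq == 1:
  Position 0 ('b'): freq=3, skip
  Position 1 ('b'): freq=3, skip
  Position 2 ('b'): freq=3, skip
  Position 3 ('d'): freq=2, skip
  Position 4 ('e'): freq=2, skip
  Position 5 ('e'): freq=2, skip
  Position 6 ('c'): unique! => answer = 6

6


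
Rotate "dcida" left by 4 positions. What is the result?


Input: "dcida", rotate left by 4
First 4 characters: "dcid"
Remaining characters: "a"
Concatenate remaining + first: "a" + "dcid" = "adcid"

adcid


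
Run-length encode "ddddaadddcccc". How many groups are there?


Input: ddddaadddcccc
Scanning for consecutive runs:
  Group 1: 'd' x 4 (positions 0-3)
  Group 2: 'a' x 2 (positions 4-5)
  Group 3: 'd' x 3 (positions 6-8)
  Group 4: 'c' x 4 (positions 9-12)
Total groups: 4

4


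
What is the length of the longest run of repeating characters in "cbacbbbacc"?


Input: "cbacbbbacc"
Scanning for longest run:
  Position 1 ('b'): new char, reset run to 1
  Position 2 ('a'): new char, reset run to 1
  Position 3 ('c'): new char, reset run to 1
  Position 4 ('b'): new char, reset run to 1
  Position 5 ('b'): continues run of 'b', length=2
  Position 6 ('b'): continues run of 'b', length=3
  Position 7 ('a'): new char, reset run to 1
  Position 8 ('c'): new char, reset run to 1
  Position 9 ('c'): continues run of 'c', length=2
Longest run: 'b' with length 3

3


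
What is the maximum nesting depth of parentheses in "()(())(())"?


Input: "()(())(())"
Tracking depth:
  Position 0 '(': depth becomes 1
  Position 1 ')': depth becomes 0
  Position 2 '(': depth becomes 1
  Position 3 '(': depth becomes 2
  Position 4 ')': depth becomes 1
  Position 5 ')': depth becomes 0
  Position 6 '(': depth becomes 1
  Position 7 '(': depth becomes 2
  Position 8 ')': depth becomes 1
  Position 9 ')': depth becomes 0
Maximum depth reached: 2

2


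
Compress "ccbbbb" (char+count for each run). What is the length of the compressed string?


Input: ccbbbb
Runs:
  'c' x 2 => "c2"
  'b' x 4 => "b4"
Compressed: "c2b4"
Compressed length: 4

4


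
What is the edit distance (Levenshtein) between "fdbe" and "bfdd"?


Computing edit distance: "fdbe" -> "bfdd"
DP table:
           b    f    d    d
      0    1    2    3    4
  f   1    1    1    2    3
  d   2    2    2    1    2
  b   3    2    3    2    2
  e   4    3    3    3    3
Edit distance = dp[4][4] = 3

3


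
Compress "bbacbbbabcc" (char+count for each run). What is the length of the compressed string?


Input: bbacbbbabcc
Runs:
  'b' x 2 => "b2"
  'a' x 1 => "a1"
  'c' x 1 => "c1"
  'b' x 3 => "b3"
  'a' x 1 => "a1"
  'b' x 1 => "b1"
  'c' x 2 => "c2"
Compressed: "b2a1c1b3a1b1c2"
Compressed length: 14

14


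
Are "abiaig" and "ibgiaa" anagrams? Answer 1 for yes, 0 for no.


Strings: "abiaig", "ibgiaa"
Sorted first:  aabgii
Sorted second: aabgii
Sorted forms match => anagrams

1


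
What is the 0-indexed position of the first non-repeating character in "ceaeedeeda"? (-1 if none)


Input: ceaeedeeda
Character frequencies:
  'a': 2
  'c': 1
  'd': 2
  'e': 5
Scanning left to right for freq == 1:
  Position 0 ('c'): unique! => answer = 0

0


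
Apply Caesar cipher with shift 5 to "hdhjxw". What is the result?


Caesar cipher: shift "hdhjxw" by 5
  'h' (pos 7) + 5 = pos 12 = 'm'
  'd' (pos 3) + 5 = pos 8 = 'i'
  'h' (pos 7) + 5 = pos 12 = 'm'
  'j' (pos 9) + 5 = pos 14 = 'o'
  'x' (pos 23) + 5 = pos 2 = 'c'
  'w' (pos 22) + 5 = pos 1 = 'b'
Result: mimocb

mimocb


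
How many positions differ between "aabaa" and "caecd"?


Comparing "aabaa" and "caecd" position by position:
  Position 0: 'a' vs 'c' => DIFFER
  Position 1: 'a' vs 'a' => same
  Position 2: 'b' vs 'e' => DIFFER
  Position 3: 'a' vs 'c' => DIFFER
  Position 4: 'a' vs 'd' => DIFFER
Positions that differ: 4

4


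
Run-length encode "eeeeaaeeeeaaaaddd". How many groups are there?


Input: eeeeaaeeeeaaaaddd
Scanning for consecutive runs:
  Group 1: 'e' x 4 (positions 0-3)
  Group 2: 'a' x 2 (positions 4-5)
  Group 3: 'e' x 4 (positions 6-9)
  Group 4: 'a' x 4 (positions 10-13)
  Group 5: 'd' x 3 (positions 14-16)
Total groups: 5

5


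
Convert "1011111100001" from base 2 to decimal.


Input: "1011111100001" in base 2
Positional expansion:
  Digit '1' (value 1) x 2^12 = 4096
  Digit '0' (value 0) x 2^11 = 0
  Digit '1' (value 1) x 2^10 = 1024
  Digit '1' (value 1) x 2^9 = 512
  Digit '1' (value 1) x 2^8 = 256
  Digit '1' (value 1) x 2^7 = 128
  Digit '1' (value 1) x 2^6 = 64
  Digit '1' (value 1) x 2^5 = 32
  Digit '0' (value 0) x 2^4 = 0
  Digit '0' (value 0) x 2^3 = 0
  Digit '0' (value 0) x 2^2 = 0
  Digit '0' (value 0) x 2^1 = 0
  Digit '1' (value 1) x 2^0 = 1
Sum = 6113

6113


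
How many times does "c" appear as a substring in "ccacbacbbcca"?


Searching for "c" in "ccacbacbbcca"
Scanning each position:
  Position 0: "c" => MATCH
  Position 1: "c" => MATCH
  Position 2: "a" => no
  Position 3: "c" => MATCH
  Position 4: "b" => no
  Position 5: "a" => no
  Position 6: "c" => MATCH
  Position 7: "b" => no
  Position 8: "b" => no
  Position 9: "c" => MATCH
  Position 10: "c" => MATCH
  Position 11: "a" => no
Total occurrences: 6

6


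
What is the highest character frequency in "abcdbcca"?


Input: abcdbcca
Character counts:
  'a': 2
  'b': 2
  'c': 3
  'd': 1
Maximum frequency: 3

3


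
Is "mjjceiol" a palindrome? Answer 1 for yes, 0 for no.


Input: mjjceiol
Reversed: loiecjjm
  Compare pos 0 ('m') with pos 7 ('l'): MISMATCH
  Compare pos 1 ('j') with pos 6 ('o'): MISMATCH
  Compare pos 2 ('j') with pos 5 ('i'): MISMATCH
  Compare pos 3 ('c') with pos 4 ('e'): MISMATCH
Result: not a palindrome

0


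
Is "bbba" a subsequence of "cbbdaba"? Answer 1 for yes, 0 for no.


Check if "bbba" is a subsequence of "cbbdaba"
Greedy scan:
  Position 0 ('c'): no match needed
  Position 1 ('b'): matches sub[0] = 'b'
  Position 2 ('b'): matches sub[1] = 'b'
  Position 3 ('d'): no match needed
  Position 4 ('a'): no match needed
  Position 5 ('b'): matches sub[2] = 'b'
  Position 6 ('a'): matches sub[3] = 'a'
All 4 characters matched => is a subsequence

1


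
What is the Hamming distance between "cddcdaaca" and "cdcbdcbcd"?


Comparing "cddcdaaca" and "cdcbdcbcd" position by position:
  Position 0: 'c' vs 'c' => same
  Position 1: 'd' vs 'd' => same
  Position 2: 'd' vs 'c' => differ
  Position 3: 'c' vs 'b' => differ
  Position 4: 'd' vs 'd' => same
  Position 5: 'a' vs 'c' => differ
  Position 6: 'a' vs 'b' => differ
  Position 7: 'c' vs 'c' => same
  Position 8: 'a' vs 'd' => differ
Total differences (Hamming distance): 5

5


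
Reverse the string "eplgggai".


Input: eplgggai
Reading characters right to left:
  Position 7: 'i'
  Position 6: 'a'
  Position 5: 'g'
  Position 4: 'g'
  Position 3: 'g'
  Position 2: 'l'
  Position 1: 'p'
  Position 0: 'e'
Reversed: iaggglpe

iaggglpe


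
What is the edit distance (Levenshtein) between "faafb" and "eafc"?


Computing edit distance: "faafb" -> "eafc"
DP table:
           e    a    f    c
      0    1    2    3    4
  f   1    1    2    2    3
  a   2    2    1    2    3
  a   3    3    2    2    3
  f   4    4    3    2    3
  b   5    5    4    3    3
Edit distance = dp[5][4] = 3

3


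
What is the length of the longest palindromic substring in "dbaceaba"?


Input: "dbaceaba"
Checking substrings for palindromes:
  [5:8] "aba" (len 3) => palindrome
Longest palindromic substring: "aba" with length 3

3


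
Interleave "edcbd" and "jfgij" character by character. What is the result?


Interleaving "edcbd" and "jfgij":
  Position 0: 'e' from first, 'j' from second => "ej"
  Position 1: 'd' from first, 'f' from second => "df"
  Position 2: 'c' from first, 'g' from second => "cg"
  Position 3: 'b' from first, 'i' from second => "bi"
  Position 4: 'd' from first, 'j' from second => "dj"
Result: ejdfcgbidj

ejdfcgbidj


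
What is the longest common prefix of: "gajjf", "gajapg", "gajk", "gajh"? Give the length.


Words: gajjf, gajapg, gajk, gajh
  Position 0: all 'g' => match
  Position 1: all 'a' => match
  Position 2: all 'j' => match
  Position 3: ('j', 'a', 'k', 'h') => mismatch, stop
LCP = "gaj" (length 3)

3


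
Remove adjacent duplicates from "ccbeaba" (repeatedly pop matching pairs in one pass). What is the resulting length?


Input: ccbeaba
Stack-based adjacent duplicate removal:
  Read 'c': push. Stack: c
  Read 'c': matches stack top 'c' => pop. Stack: (empty)
  Read 'b': push. Stack: b
  Read 'e': push. Stack: be
  Read 'a': push. Stack: bea
  Read 'b': push. Stack: beab
  Read 'a': push. Stack: beaba
Final stack: "beaba" (length 5)

5


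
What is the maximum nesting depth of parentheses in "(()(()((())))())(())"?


Input: "(()(()((())))())(())"
Tracking depth:
  Position 0 '(': depth becomes 1
  Position 1 '(': depth becomes 2
  Position 2 ')': depth becomes 1
  Position 3 '(': depth becomes 2
  Position 4 '(': depth becomes 3
  Position 5 ')': depth becomes 2
  Position 6 '(': depth becomes 3
  Position 7 '(': depth becomes 4
  Position 8 '(': depth becomes 5
  Position 9 ')': depth becomes 4
  Position 10 ')': depth becomes 3
  Position 11 ')': depth becomes 2
  Position 12 ')': depth becomes 1
  Position 13 '(': depth becomes 2
  Position 14 ')': depth becomes 1
  Position 15 ')': depth becomes 0
  Position 16 '(': depth becomes 1
  Position 17 '(': depth becomes 2
  Position 18 ')': depth becomes 1
  Position 19 ')': depth becomes 0
Maximum depth reached: 5

5


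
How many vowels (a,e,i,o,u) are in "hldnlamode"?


Input: hldnlamode
Checking each character:
  'h' at position 0: consonant
  'l' at position 1: consonant
  'd' at position 2: consonant
  'n' at position 3: consonant
  'l' at position 4: consonant
  'a' at position 5: vowel (running total: 1)
  'm' at position 6: consonant
  'o' at position 7: vowel (running total: 2)
  'd' at position 8: consonant
  'e' at position 9: vowel (running total: 3)
Total vowels: 3

3


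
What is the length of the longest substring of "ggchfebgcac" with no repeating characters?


Input: "ggchfebgcac"
Sliding window (track last position of each char):
  Position 0 ('g'): window [0,0] length 1 -- new best
  Position 1 ('g'): repeat (last at 0), move window start to 1
  Position 1 ('g'): window [1,1] length 1
  Position 2 ('c'): window [1,2] length 2 -- new best
  Position 3 ('h'): window [1,3] length 3 -- new best
  Position 4 ('f'): window [1,4] length 4 -- new best
  Position 5 ('e'): window [1,5] length 5 -- new best
  Position 6 ('b'): window [1,6] length 6 -- new best
  Position 7 ('g'): repeat (last at 1), move window start to 2
  Position 7 ('g'): window [2,7] length 6
  Position 8 ('c'): repeat (last at 2), move window start to 3
  Position 8 ('c'): window [3,8] length 6
  Position 9 ('a'): window [3,9] length 7 -- new best
  Position 10 ('c'): repeat (last at 8), move window start to 9
  Position 10 ('c'): window [9,10] length 2
Longest substring with no repeats: "hfebgca" with length 7

7


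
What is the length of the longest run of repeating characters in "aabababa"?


Input: "aabababa"
Scanning for longest run:
  Position 1 ('a'): continues run of 'a', length=2
  Position 2 ('b'): new char, reset run to 1
  Position 3 ('a'): new char, reset run to 1
  Position 4 ('b'): new char, reset run to 1
  Position 5 ('a'): new char, reset run to 1
  Position 6 ('b'): new char, reset run to 1
  Position 7 ('a'): new char, reset run to 1
Longest run: 'a' with length 2

2


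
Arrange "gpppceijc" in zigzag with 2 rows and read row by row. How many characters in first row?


Zigzag "gpppceijc" into 2 rows:
Placing characters:
  'g' => row 0
  'p' => row 1
  'p' => row 0
  'p' => row 1
  'c' => row 0
  'e' => row 1
  'i' => row 0
  'j' => row 1
  'c' => row 0
Rows:
  Row 0: "gpcic"
  Row 1: "ppej"
First row length: 5

5


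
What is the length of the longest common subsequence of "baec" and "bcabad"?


LCS of "baec" and "bcabad"
DP table:
           b    c    a    b    a    d
      0    0    0    0    0    0    0
  b   0    1    1    1    1    1    1
  a   0    1    1    2    2    2    2
  e   0    1    1    2    2    2    2
  c   0    1    2    2    2    2    2
LCS length = dp[4][6] = 2

2


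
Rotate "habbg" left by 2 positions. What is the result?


Input: "habbg", rotate left by 2
First 2 characters: "ha"
Remaining characters: "bbg"
Concatenate remaining + first: "bbg" + "ha" = "bbgha"

bbgha


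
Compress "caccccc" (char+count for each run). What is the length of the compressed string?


Input: caccccc
Runs:
  'c' x 1 => "c1"
  'a' x 1 => "a1"
  'c' x 5 => "c5"
Compressed: "c1a1c5"
Compressed length: 6

6


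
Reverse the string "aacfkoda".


Input: aacfkoda
Reading characters right to left:
  Position 7: 'a'
  Position 6: 'd'
  Position 5: 'o'
  Position 4: 'k'
  Position 3: 'f'
  Position 2: 'c'
  Position 1: 'a'
  Position 0: 'a'
Reversed: adokfcaa

adokfcaa


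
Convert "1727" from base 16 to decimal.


Input: "1727" in base 16
Positional expansion:
  Digit '1' (value 1) x 16^3 = 4096
  Digit '7' (value 7) x 16^2 = 1792
  Digit '2' (value 2) x 16^1 = 32
  Digit '7' (value 7) x 16^0 = 7
Sum = 5927

5927


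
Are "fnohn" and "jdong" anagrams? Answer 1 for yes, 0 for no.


Strings: "fnohn", "jdong"
Sorted first:  fhnno
Sorted second: dgjno
Differ at position 0: 'f' vs 'd' => not anagrams

0


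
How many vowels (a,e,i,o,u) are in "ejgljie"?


Input: ejgljie
Checking each character:
  'e' at position 0: vowel (running total: 1)
  'j' at position 1: consonant
  'g' at position 2: consonant
  'l' at position 3: consonant
  'j' at position 4: consonant
  'i' at position 5: vowel (running total: 2)
  'e' at position 6: vowel (running total: 3)
Total vowels: 3

3


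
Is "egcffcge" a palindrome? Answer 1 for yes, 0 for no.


Input: egcffcge
Reversed: egcffcge
  Compare pos 0 ('e') with pos 7 ('e'): match
  Compare pos 1 ('g') with pos 6 ('g'): match
  Compare pos 2 ('c') with pos 5 ('c'): match
  Compare pos 3 ('f') with pos 4 ('f'): match
Result: palindrome

1


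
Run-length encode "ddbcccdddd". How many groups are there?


Input: ddbcccdddd
Scanning for consecutive runs:
  Group 1: 'd' x 2 (positions 0-1)
  Group 2: 'b' x 1 (positions 2-2)
  Group 3: 'c' x 3 (positions 3-5)
  Group 4: 'd' x 4 (positions 6-9)
Total groups: 4

4


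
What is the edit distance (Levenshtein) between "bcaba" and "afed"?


Computing edit distance: "bcaba" -> "afed"
DP table:
           a    f    e    d
      0    1    2    3    4
  b   1    1    2    3    4
  c   2    2    2    3    4
  a   3    2    3    3    4
  b   4    3    3    4    4
  a   5    4    4    4    5
Edit distance = dp[5][4] = 5

5


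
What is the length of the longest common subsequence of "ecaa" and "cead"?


LCS of "ecaa" and "cead"
DP table:
           c    e    a    d
      0    0    0    0    0
  e   0    0    1    1    1
  c   0    1    1    1    1
  a   0    1    1    2    2
  a   0    1    1    2    2
LCS length = dp[4][4] = 2

2


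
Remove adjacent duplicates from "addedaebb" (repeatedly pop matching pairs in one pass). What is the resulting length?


Input: addedaebb
Stack-based adjacent duplicate removal:
  Read 'a': push. Stack: a
  Read 'd': push. Stack: ad
  Read 'd': matches stack top 'd' => pop. Stack: a
  Read 'e': push. Stack: ae
  Read 'd': push. Stack: aed
  Read 'a': push. Stack: aeda
  Read 'e': push. Stack: aedae
  Read 'b': push. Stack: aedaeb
  Read 'b': matches stack top 'b' => pop. Stack: aedae
Final stack: "aedae" (length 5)

5


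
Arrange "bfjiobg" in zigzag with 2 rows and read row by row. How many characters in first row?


Zigzag "bfjiobg" into 2 rows:
Placing characters:
  'b' => row 0
  'f' => row 1
  'j' => row 0
  'i' => row 1
  'o' => row 0
  'b' => row 1
  'g' => row 0
Rows:
  Row 0: "bjog"
  Row 1: "fib"
First row length: 4

4


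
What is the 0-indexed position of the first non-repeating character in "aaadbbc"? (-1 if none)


Input: aaadbbc
Character frequencies:
  'a': 3
  'b': 2
  'c': 1
  'd': 1
Scanning left to right for freq == 1:
  Position 0 ('a'): freq=3, skip
  Position 1 ('a'): freq=3, skip
  Position 2 ('a'): freq=3, skip
  Position 3 ('d'): unique! => answer = 3

3


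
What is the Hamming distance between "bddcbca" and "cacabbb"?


Comparing "bddcbca" and "cacabbb" position by position:
  Position 0: 'b' vs 'c' => differ
  Position 1: 'd' vs 'a' => differ
  Position 2: 'd' vs 'c' => differ
  Position 3: 'c' vs 'a' => differ
  Position 4: 'b' vs 'b' => same
  Position 5: 'c' vs 'b' => differ
  Position 6: 'a' vs 'b' => differ
Total differences (Hamming distance): 6

6


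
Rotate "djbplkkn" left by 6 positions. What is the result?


Input: "djbplkkn", rotate left by 6
First 6 characters: "djbplk"
Remaining characters: "kn"
Concatenate remaining + first: "kn" + "djbplk" = "kndjbplk"

kndjbplk


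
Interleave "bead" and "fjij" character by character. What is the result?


Interleaving "bead" and "fjij":
  Position 0: 'b' from first, 'f' from second => "bf"
  Position 1: 'e' from first, 'j' from second => "ej"
  Position 2: 'a' from first, 'i' from second => "ai"
  Position 3: 'd' from first, 'j' from second => "dj"
Result: bfejaidj

bfejaidj


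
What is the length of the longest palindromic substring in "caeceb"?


Input: "caeceb"
Checking substrings for palindromes:
  [2:5] "ece" (len 3) => palindrome
Longest palindromic substring: "ece" with length 3

3


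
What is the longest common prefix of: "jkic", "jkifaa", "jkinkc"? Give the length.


Words: jkic, jkifaa, jkinkc
  Position 0: all 'j' => match
  Position 1: all 'k' => match
  Position 2: all 'i' => match
  Position 3: ('c', 'f', 'n') => mismatch, stop
LCP = "jki" (length 3)

3


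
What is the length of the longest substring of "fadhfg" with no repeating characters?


Input: "fadhfg"
Sliding window (track last position of each char):
  Position 0 ('f'): window [0,0] length 1 -- new best
  Position 1 ('a'): window [0,1] length 2 -- new best
  Position 2 ('d'): window [0,2] length 3 -- new best
  Position 3 ('h'): window [0,3] length 4 -- new best
  Position 4 ('f'): repeat (last at 0), move window start to 1
  Position 4 ('f'): window [1,4] length 4
  Position 5 ('g'): window [1,5] length 5 -- new best
Longest substring with no repeats: "adhfg" with length 5

5
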